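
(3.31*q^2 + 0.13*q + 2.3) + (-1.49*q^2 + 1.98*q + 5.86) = 1.82*q^2 + 2.11*q + 8.16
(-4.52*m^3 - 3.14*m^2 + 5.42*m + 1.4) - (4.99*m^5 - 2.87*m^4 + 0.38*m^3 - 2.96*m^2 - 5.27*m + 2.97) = -4.99*m^5 + 2.87*m^4 - 4.9*m^3 - 0.18*m^2 + 10.69*m - 1.57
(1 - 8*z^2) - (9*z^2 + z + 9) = -17*z^2 - z - 8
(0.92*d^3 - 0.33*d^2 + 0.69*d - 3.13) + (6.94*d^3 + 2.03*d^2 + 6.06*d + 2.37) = 7.86*d^3 + 1.7*d^2 + 6.75*d - 0.76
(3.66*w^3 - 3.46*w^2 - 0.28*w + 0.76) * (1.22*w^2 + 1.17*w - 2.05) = 4.4652*w^5 + 0.0609999999999999*w^4 - 11.8928*w^3 + 7.6926*w^2 + 1.4632*w - 1.558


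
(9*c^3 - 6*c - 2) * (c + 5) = 9*c^4 + 45*c^3 - 6*c^2 - 32*c - 10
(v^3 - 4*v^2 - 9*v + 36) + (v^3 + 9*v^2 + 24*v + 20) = 2*v^3 + 5*v^2 + 15*v + 56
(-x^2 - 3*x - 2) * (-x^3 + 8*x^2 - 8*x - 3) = x^5 - 5*x^4 - 14*x^3 + 11*x^2 + 25*x + 6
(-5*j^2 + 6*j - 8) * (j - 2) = -5*j^3 + 16*j^2 - 20*j + 16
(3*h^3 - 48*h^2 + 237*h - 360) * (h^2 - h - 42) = 3*h^5 - 51*h^4 + 159*h^3 + 1419*h^2 - 9594*h + 15120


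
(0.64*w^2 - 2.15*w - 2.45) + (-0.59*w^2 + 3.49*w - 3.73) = 0.05*w^2 + 1.34*w - 6.18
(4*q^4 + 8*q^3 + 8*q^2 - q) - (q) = 4*q^4 + 8*q^3 + 8*q^2 - 2*q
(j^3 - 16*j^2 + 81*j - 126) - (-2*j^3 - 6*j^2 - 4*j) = 3*j^3 - 10*j^2 + 85*j - 126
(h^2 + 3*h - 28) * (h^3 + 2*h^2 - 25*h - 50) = h^5 + 5*h^4 - 47*h^3 - 181*h^2 + 550*h + 1400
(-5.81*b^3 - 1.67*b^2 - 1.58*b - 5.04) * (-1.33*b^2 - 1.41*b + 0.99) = 7.7273*b^5 + 10.4132*b^4 - 1.2958*b^3 + 7.2777*b^2 + 5.5422*b - 4.9896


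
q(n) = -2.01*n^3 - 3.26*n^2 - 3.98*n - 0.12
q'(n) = -6.03*n^2 - 6.52*n - 3.98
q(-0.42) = 1.13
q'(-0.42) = -2.31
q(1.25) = -14.11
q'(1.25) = -21.55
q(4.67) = -294.52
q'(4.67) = -165.94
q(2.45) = -59.00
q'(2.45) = -56.15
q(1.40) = -17.60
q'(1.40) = -24.93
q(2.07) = -40.16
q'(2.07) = -43.31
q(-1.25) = 3.69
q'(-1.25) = -5.25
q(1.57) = -22.18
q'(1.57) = -29.08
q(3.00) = -95.67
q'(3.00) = -77.81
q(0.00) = -0.12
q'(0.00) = -3.98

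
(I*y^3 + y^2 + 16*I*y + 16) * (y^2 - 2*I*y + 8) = I*y^5 + 3*y^4 + 22*I*y^3 + 56*y^2 + 96*I*y + 128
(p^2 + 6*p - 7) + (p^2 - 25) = 2*p^2 + 6*p - 32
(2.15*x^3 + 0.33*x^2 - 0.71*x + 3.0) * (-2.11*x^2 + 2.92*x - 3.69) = -4.5365*x^5 + 5.5817*x^4 - 5.4718*x^3 - 9.6209*x^2 + 11.3799*x - 11.07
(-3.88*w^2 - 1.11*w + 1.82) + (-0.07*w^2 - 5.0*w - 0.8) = -3.95*w^2 - 6.11*w + 1.02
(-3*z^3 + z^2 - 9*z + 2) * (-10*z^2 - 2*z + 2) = 30*z^5 - 4*z^4 + 82*z^3 - 22*z + 4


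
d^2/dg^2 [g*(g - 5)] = 2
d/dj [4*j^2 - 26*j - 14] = 8*j - 26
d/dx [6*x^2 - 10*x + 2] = 12*x - 10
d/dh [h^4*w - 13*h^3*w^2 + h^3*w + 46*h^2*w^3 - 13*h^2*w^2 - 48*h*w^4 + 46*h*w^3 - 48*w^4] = w*(4*h^3 - 39*h^2*w + 3*h^2 + 92*h*w^2 - 26*h*w - 48*w^3 + 46*w^2)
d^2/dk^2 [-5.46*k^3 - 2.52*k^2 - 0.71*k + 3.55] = -32.76*k - 5.04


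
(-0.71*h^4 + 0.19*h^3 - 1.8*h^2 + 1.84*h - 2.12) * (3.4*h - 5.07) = -2.414*h^5 + 4.2457*h^4 - 7.0833*h^3 + 15.382*h^2 - 16.5368*h + 10.7484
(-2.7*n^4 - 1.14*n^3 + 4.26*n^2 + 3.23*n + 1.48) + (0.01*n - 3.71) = -2.7*n^4 - 1.14*n^3 + 4.26*n^2 + 3.24*n - 2.23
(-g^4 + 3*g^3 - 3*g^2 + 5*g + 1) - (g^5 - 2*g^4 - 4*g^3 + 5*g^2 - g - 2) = -g^5 + g^4 + 7*g^3 - 8*g^2 + 6*g + 3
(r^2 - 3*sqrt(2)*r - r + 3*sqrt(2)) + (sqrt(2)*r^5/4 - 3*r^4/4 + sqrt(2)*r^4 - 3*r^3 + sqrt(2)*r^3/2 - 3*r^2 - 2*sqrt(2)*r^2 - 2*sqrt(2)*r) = sqrt(2)*r^5/4 - 3*r^4/4 + sqrt(2)*r^4 - 3*r^3 + sqrt(2)*r^3/2 - 2*sqrt(2)*r^2 - 2*r^2 - 5*sqrt(2)*r - r + 3*sqrt(2)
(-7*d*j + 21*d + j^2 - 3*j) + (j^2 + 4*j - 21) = -7*d*j + 21*d + 2*j^2 + j - 21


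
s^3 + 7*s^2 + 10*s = s*(s + 2)*(s + 5)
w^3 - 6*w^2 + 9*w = w*(w - 3)^2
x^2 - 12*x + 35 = (x - 7)*(x - 5)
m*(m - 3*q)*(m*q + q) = m^3*q - 3*m^2*q^2 + m^2*q - 3*m*q^2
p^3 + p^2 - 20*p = p*(p - 4)*(p + 5)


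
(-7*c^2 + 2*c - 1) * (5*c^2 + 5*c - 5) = -35*c^4 - 25*c^3 + 40*c^2 - 15*c + 5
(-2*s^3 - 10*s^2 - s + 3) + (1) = -2*s^3 - 10*s^2 - s + 4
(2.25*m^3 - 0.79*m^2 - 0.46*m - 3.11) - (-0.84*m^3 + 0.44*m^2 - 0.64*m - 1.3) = 3.09*m^3 - 1.23*m^2 + 0.18*m - 1.81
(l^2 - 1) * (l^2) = l^4 - l^2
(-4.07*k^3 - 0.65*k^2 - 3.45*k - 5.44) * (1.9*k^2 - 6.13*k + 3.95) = -7.733*k^5 + 23.7141*k^4 - 18.647*k^3 + 8.245*k^2 + 19.7197*k - 21.488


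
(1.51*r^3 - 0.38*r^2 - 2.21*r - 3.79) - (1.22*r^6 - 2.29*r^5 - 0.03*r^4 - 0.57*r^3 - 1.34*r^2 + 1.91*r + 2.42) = -1.22*r^6 + 2.29*r^5 + 0.03*r^4 + 2.08*r^3 + 0.96*r^2 - 4.12*r - 6.21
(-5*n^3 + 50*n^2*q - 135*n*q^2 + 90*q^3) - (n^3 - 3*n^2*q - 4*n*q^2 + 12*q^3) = -6*n^3 + 53*n^2*q - 131*n*q^2 + 78*q^3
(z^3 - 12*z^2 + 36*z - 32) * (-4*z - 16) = -4*z^4 + 32*z^3 + 48*z^2 - 448*z + 512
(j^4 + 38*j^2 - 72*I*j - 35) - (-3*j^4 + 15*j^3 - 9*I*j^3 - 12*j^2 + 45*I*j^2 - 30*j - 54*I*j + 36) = 4*j^4 - 15*j^3 + 9*I*j^3 + 50*j^2 - 45*I*j^2 + 30*j - 18*I*j - 71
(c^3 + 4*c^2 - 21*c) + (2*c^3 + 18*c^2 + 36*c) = 3*c^3 + 22*c^2 + 15*c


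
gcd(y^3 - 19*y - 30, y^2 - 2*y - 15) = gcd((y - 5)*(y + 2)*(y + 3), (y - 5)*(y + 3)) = y^2 - 2*y - 15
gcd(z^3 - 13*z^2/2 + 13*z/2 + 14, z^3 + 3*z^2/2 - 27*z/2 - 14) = z^2 - 5*z/2 - 7/2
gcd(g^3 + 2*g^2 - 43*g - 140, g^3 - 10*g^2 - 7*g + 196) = g^2 - 3*g - 28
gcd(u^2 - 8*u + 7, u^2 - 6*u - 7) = u - 7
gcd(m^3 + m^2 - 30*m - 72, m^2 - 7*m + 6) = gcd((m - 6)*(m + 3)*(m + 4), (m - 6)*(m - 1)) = m - 6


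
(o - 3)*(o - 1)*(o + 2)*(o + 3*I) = o^4 - 2*o^3 + 3*I*o^3 - 5*o^2 - 6*I*o^2 + 6*o - 15*I*o + 18*I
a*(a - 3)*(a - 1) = a^3 - 4*a^2 + 3*a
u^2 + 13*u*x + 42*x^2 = (u + 6*x)*(u + 7*x)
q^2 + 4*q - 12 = (q - 2)*(q + 6)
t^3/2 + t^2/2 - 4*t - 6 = (t/2 + 1)*(t - 3)*(t + 2)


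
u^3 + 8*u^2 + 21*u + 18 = (u + 2)*(u + 3)^2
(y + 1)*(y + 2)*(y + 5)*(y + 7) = y^4 + 15*y^3 + 73*y^2 + 129*y + 70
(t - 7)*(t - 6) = t^2 - 13*t + 42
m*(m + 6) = m^2 + 6*m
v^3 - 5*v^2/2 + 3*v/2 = v*(v - 3/2)*(v - 1)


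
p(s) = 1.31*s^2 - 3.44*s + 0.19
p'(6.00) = 12.28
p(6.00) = 26.71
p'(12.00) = 28.00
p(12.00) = 147.55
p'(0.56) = -1.97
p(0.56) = -1.33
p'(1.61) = 0.78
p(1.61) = -1.95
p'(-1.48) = -7.32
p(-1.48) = 8.15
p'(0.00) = -3.44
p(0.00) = 0.19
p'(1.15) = -0.43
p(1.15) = -2.03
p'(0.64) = -1.76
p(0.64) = -1.48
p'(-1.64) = -7.74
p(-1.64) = 9.35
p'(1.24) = -0.19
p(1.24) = -2.06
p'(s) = 2.62*s - 3.44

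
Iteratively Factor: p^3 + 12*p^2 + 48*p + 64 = (p + 4)*(p^2 + 8*p + 16) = (p + 4)^2*(p + 4)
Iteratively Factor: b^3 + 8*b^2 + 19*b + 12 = (b + 3)*(b^2 + 5*b + 4) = (b + 1)*(b + 3)*(b + 4)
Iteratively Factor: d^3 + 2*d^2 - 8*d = (d - 2)*(d^2 + 4*d) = d*(d - 2)*(d + 4)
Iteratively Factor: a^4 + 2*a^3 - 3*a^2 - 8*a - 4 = (a + 1)*(a^3 + a^2 - 4*a - 4) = (a - 2)*(a + 1)*(a^2 + 3*a + 2) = (a - 2)*(a + 1)*(a + 2)*(a + 1)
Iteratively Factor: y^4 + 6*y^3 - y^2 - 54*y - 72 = (y - 3)*(y^3 + 9*y^2 + 26*y + 24) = (y - 3)*(y + 4)*(y^2 + 5*y + 6) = (y - 3)*(y + 3)*(y + 4)*(y + 2)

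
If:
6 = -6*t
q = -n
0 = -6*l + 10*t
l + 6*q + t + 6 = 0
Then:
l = -5/3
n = 5/9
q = -5/9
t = -1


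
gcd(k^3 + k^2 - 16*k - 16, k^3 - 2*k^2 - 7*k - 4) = k^2 - 3*k - 4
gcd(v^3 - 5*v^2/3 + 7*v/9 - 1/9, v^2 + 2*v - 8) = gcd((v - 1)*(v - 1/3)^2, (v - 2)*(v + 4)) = 1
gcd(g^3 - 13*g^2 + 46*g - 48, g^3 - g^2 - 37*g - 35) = 1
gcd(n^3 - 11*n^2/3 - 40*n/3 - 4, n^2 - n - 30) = n - 6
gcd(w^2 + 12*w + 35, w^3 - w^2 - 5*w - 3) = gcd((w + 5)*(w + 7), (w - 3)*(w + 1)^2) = 1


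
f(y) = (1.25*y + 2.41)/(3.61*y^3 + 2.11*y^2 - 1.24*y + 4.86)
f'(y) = (1.25*y + 2.41)*(-10.83*y^2 - 4.22*y + 1.24)/(3.61*y^3 + 2.11*y^2 - 1.24*y + 4.86)^2 + 1.25/(3.61*y^3 + 2.11*y^2 - 1.24*y + 4.86)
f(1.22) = 0.30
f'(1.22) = -0.37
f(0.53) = 0.58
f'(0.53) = -0.20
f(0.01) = 0.50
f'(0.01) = 0.38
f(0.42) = 0.59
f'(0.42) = -0.04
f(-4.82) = 0.01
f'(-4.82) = 0.00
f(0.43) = 0.59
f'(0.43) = -0.05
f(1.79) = 0.15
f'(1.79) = -0.17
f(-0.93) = 0.25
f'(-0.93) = 0.04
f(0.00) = 0.50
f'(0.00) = 0.38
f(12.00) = 0.00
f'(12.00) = -0.00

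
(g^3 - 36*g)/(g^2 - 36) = g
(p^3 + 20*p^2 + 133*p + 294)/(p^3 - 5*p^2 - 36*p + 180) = (p^2 + 14*p + 49)/(p^2 - 11*p + 30)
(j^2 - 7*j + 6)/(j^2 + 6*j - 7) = (j - 6)/(j + 7)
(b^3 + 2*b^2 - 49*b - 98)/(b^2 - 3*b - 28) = (b^2 + 9*b + 14)/(b + 4)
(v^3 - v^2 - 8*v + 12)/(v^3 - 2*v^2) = (v^2 + v - 6)/v^2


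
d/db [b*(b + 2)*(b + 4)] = 3*b^2 + 12*b + 8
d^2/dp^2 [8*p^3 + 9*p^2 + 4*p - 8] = 48*p + 18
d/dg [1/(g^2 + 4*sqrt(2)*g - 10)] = 2*(-g - 2*sqrt(2))/(g^2 + 4*sqrt(2)*g - 10)^2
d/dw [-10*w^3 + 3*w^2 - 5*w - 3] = -30*w^2 + 6*w - 5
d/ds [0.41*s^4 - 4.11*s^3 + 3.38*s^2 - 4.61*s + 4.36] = 1.64*s^3 - 12.33*s^2 + 6.76*s - 4.61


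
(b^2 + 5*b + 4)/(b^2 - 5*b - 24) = (b^2 + 5*b + 4)/(b^2 - 5*b - 24)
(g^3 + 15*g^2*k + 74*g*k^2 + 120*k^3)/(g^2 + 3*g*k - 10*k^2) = (g^2 + 10*g*k + 24*k^2)/(g - 2*k)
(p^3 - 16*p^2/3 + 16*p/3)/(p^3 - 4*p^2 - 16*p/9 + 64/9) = 3*p/(3*p + 4)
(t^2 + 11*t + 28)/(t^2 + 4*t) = (t + 7)/t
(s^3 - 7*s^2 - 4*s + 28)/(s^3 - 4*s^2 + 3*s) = (s^3 - 7*s^2 - 4*s + 28)/(s*(s^2 - 4*s + 3))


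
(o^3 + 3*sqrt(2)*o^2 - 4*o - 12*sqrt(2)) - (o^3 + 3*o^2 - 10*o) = -3*o^2 + 3*sqrt(2)*o^2 + 6*o - 12*sqrt(2)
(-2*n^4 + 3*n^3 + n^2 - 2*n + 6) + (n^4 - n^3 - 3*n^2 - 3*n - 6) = -n^4 + 2*n^3 - 2*n^2 - 5*n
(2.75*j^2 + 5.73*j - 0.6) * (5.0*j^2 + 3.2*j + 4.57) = 13.75*j^4 + 37.45*j^3 + 27.9035*j^2 + 24.2661*j - 2.742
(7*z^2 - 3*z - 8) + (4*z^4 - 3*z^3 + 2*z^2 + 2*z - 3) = 4*z^4 - 3*z^3 + 9*z^2 - z - 11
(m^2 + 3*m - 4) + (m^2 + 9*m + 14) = 2*m^2 + 12*m + 10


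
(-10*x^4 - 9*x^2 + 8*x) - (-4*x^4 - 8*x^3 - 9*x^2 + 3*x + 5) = -6*x^4 + 8*x^3 + 5*x - 5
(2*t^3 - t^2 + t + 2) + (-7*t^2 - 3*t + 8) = 2*t^3 - 8*t^2 - 2*t + 10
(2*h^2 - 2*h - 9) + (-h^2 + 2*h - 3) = h^2 - 12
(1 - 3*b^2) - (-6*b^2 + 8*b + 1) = 3*b^2 - 8*b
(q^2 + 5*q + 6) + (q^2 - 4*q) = 2*q^2 + q + 6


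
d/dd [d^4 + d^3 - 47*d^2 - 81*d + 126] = 4*d^3 + 3*d^2 - 94*d - 81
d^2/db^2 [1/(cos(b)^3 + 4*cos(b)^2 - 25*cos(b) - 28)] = ((-97*cos(b) + 32*cos(2*b) + 9*cos(3*b))*(cos(b)^3 + 4*cos(b)^2 - 25*cos(b) - 28)/4 + 2*(3*cos(b)^2 + 8*cos(b) - 25)^2*sin(b)^2)/(cos(b)^3 + 4*cos(b)^2 - 25*cos(b) - 28)^3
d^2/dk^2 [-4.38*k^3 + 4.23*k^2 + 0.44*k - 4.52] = 8.46 - 26.28*k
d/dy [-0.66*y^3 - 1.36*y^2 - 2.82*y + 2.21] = -1.98*y^2 - 2.72*y - 2.82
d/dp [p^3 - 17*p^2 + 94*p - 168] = 3*p^2 - 34*p + 94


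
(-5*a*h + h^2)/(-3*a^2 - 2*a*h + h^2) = h*(5*a - h)/(3*a^2 + 2*a*h - h^2)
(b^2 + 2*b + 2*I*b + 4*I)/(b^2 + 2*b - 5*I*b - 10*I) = (b + 2*I)/(b - 5*I)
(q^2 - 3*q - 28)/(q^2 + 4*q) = (q - 7)/q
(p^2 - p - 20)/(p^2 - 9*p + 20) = (p + 4)/(p - 4)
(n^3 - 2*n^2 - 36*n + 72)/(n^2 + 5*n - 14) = (n^2 - 36)/(n + 7)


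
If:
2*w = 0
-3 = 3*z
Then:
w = 0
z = -1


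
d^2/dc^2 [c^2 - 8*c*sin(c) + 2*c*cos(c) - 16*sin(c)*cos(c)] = 8*c*sin(c) - 2*c*cos(c) - 4*sin(c) + 32*sin(2*c) - 16*cos(c) + 2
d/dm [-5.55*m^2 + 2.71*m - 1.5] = 2.71 - 11.1*m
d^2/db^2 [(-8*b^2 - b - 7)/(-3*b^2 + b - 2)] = 2*(33*b^3 + 45*b^2 - 81*b - 1)/(27*b^6 - 27*b^5 + 63*b^4 - 37*b^3 + 42*b^2 - 12*b + 8)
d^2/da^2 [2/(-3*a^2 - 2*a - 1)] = 4*(9*a^2 + 6*a - 4*(3*a + 1)^2 + 3)/(3*a^2 + 2*a + 1)^3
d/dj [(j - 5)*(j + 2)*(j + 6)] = 3*j^2 + 6*j - 28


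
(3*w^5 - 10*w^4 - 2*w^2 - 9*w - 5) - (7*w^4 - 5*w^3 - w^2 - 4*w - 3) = 3*w^5 - 17*w^4 + 5*w^3 - w^2 - 5*w - 2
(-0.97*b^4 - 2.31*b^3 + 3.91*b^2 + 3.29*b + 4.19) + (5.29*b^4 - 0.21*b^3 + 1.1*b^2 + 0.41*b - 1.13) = 4.32*b^4 - 2.52*b^3 + 5.01*b^2 + 3.7*b + 3.06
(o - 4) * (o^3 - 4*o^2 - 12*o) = o^4 - 8*o^3 + 4*o^2 + 48*o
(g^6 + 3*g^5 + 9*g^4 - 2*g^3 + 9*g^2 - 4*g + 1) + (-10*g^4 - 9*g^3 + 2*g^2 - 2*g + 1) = g^6 + 3*g^5 - g^4 - 11*g^3 + 11*g^2 - 6*g + 2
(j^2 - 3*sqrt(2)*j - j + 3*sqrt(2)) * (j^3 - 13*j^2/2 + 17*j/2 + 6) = j^5 - 15*j^4/2 - 3*sqrt(2)*j^4 + 15*j^3 + 45*sqrt(2)*j^3/2 - 45*sqrt(2)*j^2 - 5*j^2/2 - 6*j + 15*sqrt(2)*j/2 + 18*sqrt(2)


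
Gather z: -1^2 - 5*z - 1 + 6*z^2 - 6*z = 6*z^2 - 11*z - 2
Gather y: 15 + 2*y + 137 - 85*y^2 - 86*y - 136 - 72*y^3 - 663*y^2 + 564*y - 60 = -72*y^3 - 748*y^2 + 480*y - 44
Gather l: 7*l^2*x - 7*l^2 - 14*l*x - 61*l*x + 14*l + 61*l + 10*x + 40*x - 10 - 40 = l^2*(7*x - 7) + l*(75 - 75*x) + 50*x - 50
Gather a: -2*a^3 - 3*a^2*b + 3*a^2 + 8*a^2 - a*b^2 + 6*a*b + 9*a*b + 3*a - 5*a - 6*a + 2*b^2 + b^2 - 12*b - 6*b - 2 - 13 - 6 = -2*a^3 + a^2*(11 - 3*b) + a*(-b^2 + 15*b - 8) + 3*b^2 - 18*b - 21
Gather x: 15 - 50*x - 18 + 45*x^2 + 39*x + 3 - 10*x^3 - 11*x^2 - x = -10*x^3 + 34*x^2 - 12*x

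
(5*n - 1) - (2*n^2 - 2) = -2*n^2 + 5*n + 1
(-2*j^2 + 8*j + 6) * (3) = -6*j^2 + 24*j + 18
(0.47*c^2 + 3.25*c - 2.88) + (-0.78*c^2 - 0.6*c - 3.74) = -0.31*c^2 + 2.65*c - 6.62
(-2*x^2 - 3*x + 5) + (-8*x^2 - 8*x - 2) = -10*x^2 - 11*x + 3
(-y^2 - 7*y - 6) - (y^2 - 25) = -2*y^2 - 7*y + 19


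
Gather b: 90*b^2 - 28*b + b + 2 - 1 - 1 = 90*b^2 - 27*b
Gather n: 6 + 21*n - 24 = 21*n - 18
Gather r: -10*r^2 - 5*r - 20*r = -10*r^2 - 25*r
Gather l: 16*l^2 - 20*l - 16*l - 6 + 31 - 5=16*l^2 - 36*l + 20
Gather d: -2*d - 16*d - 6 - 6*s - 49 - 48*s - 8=-18*d - 54*s - 63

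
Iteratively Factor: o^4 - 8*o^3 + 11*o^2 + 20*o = (o)*(o^3 - 8*o^2 + 11*o + 20) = o*(o - 5)*(o^2 - 3*o - 4) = o*(o - 5)*(o - 4)*(o + 1)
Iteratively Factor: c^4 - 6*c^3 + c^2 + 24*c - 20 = (c - 2)*(c^3 - 4*c^2 - 7*c + 10) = (c - 2)*(c + 2)*(c^2 - 6*c + 5) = (c - 5)*(c - 2)*(c + 2)*(c - 1)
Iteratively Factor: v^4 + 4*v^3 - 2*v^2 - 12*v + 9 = (v + 3)*(v^3 + v^2 - 5*v + 3) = (v - 1)*(v + 3)*(v^2 + 2*v - 3) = (v - 1)*(v + 3)^2*(v - 1)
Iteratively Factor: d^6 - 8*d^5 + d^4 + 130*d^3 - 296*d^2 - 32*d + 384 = (d - 2)*(d^5 - 6*d^4 - 11*d^3 + 108*d^2 - 80*d - 192) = (d - 3)*(d - 2)*(d^4 - 3*d^3 - 20*d^2 + 48*d + 64) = (d - 4)*(d - 3)*(d - 2)*(d^3 + d^2 - 16*d - 16) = (d - 4)^2*(d - 3)*(d - 2)*(d^2 + 5*d + 4) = (d - 4)^2*(d - 3)*(d - 2)*(d + 4)*(d + 1)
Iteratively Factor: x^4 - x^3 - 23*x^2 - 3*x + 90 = (x + 3)*(x^3 - 4*x^2 - 11*x + 30) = (x - 5)*(x + 3)*(x^2 + x - 6) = (x - 5)*(x - 2)*(x + 3)*(x + 3)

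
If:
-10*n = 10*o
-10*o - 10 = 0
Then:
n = 1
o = -1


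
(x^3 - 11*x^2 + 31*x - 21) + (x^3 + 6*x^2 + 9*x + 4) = 2*x^3 - 5*x^2 + 40*x - 17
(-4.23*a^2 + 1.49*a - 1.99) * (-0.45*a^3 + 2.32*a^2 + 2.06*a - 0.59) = 1.9035*a^5 - 10.4841*a^4 - 4.3615*a^3 + 0.948300000000001*a^2 - 4.9785*a + 1.1741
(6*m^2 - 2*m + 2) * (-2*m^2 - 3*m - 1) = -12*m^4 - 14*m^3 - 4*m^2 - 4*m - 2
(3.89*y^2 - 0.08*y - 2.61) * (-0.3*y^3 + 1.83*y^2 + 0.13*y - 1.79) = -1.167*y^5 + 7.1427*y^4 + 1.1423*y^3 - 11.7498*y^2 - 0.1961*y + 4.6719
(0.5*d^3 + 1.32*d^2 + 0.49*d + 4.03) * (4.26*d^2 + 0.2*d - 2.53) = 2.13*d^5 + 5.7232*d^4 + 1.0864*d^3 + 13.9262*d^2 - 0.4337*d - 10.1959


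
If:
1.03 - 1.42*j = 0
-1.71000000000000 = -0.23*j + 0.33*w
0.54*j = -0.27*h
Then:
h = -1.45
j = 0.73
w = -4.68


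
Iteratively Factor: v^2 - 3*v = (v - 3)*(v)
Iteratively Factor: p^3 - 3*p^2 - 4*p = (p)*(p^2 - 3*p - 4) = p*(p + 1)*(p - 4)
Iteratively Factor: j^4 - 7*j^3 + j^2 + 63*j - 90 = (j - 3)*(j^3 - 4*j^2 - 11*j + 30) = (j - 5)*(j - 3)*(j^2 + j - 6) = (j - 5)*(j - 3)*(j - 2)*(j + 3)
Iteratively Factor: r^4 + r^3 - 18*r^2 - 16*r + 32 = (r - 4)*(r^3 + 5*r^2 + 2*r - 8) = (r - 4)*(r + 4)*(r^2 + r - 2) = (r - 4)*(r + 2)*(r + 4)*(r - 1)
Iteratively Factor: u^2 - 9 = (u - 3)*(u + 3)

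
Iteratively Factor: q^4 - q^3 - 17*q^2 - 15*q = (q)*(q^3 - q^2 - 17*q - 15) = q*(q + 1)*(q^2 - 2*q - 15) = q*(q - 5)*(q + 1)*(q + 3)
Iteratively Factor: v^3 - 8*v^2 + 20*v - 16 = (v - 2)*(v^2 - 6*v + 8) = (v - 4)*(v - 2)*(v - 2)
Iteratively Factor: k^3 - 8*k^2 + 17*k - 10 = (k - 2)*(k^2 - 6*k + 5) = (k - 2)*(k - 1)*(k - 5)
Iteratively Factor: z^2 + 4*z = (z)*(z + 4)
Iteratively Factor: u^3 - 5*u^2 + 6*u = (u - 3)*(u^2 - 2*u) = (u - 3)*(u - 2)*(u)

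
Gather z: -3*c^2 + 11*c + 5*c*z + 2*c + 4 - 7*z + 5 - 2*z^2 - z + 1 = -3*c^2 + 13*c - 2*z^2 + z*(5*c - 8) + 10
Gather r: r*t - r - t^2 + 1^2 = r*(t - 1) - t^2 + 1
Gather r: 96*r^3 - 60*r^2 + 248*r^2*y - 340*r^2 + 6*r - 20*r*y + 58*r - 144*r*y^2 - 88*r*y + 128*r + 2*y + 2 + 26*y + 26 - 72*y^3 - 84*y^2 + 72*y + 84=96*r^3 + r^2*(248*y - 400) + r*(-144*y^2 - 108*y + 192) - 72*y^3 - 84*y^2 + 100*y + 112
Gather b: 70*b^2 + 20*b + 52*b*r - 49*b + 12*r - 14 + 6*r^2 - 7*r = 70*b^2 + b*(52*r - 29) + 6*r^2 + 5*r - 14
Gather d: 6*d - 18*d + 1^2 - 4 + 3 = -12*d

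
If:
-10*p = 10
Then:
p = -1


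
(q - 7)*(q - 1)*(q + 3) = q^3 - 5*q^2 - 17*q + 21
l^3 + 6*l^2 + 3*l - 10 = (l - 1)*(l + 2)*(l + 5)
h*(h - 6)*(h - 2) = h^3 - 8*h^2 + 12*h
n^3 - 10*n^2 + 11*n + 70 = (n - 7)*(n - 5)*(n + 2)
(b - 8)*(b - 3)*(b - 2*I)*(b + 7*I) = b^4 - 11*b^3 + 5*I*b^3 + 38*b^2 - 55*I*b^2 - 154*b + 120*I*b + 336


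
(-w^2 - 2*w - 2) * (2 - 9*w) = 9*w^3 + 16*w^2 + 14*w - 4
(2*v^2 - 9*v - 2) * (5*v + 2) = 10*v^3 - 41*v^2 - 28*v - 4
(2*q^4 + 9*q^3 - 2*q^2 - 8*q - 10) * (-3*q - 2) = -6*q^5 - 31*q^4 - 12*q^3 + 28*q^2 + 46*q + 20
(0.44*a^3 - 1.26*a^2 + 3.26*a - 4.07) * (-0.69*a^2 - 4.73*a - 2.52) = -0.3036*a^5 - 1.2118*a^4 + 2.6016*a^3 - 9.4363*a^2 + 11.0359*a + 10.2564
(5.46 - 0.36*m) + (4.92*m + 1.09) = 4.56*m + 6.55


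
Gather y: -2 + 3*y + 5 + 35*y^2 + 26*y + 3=35*y^2 + 29*y + 6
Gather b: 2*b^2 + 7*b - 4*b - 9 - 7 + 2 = 2*b^2 + 3*b - 14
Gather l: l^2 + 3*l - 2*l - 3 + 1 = l^2 + l - 2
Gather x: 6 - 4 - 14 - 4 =-16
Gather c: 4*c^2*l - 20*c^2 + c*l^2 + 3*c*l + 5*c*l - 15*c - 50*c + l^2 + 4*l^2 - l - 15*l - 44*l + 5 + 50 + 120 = c^2*(4*l - 20) + c*(l^2 + 8*l - 65) + 5*l^2 - 60*l + 175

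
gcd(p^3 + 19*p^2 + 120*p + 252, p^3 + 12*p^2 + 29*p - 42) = p^2 + 13*p + 42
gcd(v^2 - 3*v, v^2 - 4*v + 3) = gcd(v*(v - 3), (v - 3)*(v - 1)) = v - 3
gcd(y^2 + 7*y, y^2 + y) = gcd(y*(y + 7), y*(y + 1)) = y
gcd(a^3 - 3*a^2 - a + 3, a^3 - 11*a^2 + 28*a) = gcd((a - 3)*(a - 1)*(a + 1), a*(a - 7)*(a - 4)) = 1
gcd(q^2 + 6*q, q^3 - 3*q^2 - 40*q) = q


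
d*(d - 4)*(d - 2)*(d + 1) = d^4 - 5*d^3 + 2*d^2 + 8*d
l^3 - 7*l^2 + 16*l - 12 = (l - 3)*(l - 2)^2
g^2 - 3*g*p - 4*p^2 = (g - 4*p)*(g + p)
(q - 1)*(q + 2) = q^2 + q - 2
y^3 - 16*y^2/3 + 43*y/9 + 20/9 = (y - 4)*(y - 5/3)*(y + 1/3)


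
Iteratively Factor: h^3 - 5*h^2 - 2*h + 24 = (h - 4)*(h^2 - h - 6) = (h - 4)*(h + 2)*(h - 3)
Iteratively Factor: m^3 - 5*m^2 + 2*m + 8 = (m + 1)*(m^2 - 6*m + 8) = (m - 4)*(m + 1)*(m - 2)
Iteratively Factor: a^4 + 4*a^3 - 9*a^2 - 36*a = (a + 3)*(a^3 + a^2 - 12*a) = a*(a + 3)*(a^2 + a - 12) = a*(a - 3)*(a + 3)*(a + 4)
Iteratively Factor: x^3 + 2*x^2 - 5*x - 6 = (x + 3)*(x^2 - x - 2) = (x - 2)*(x + 3)*(x + 1)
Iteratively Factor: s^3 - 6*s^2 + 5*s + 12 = (s - 3)*(s^2 - 3*s - 4) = (s - 3)*(s + 1)*(s - 4)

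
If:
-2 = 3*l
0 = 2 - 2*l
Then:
No Solution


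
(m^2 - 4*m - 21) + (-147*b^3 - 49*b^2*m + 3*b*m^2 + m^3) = -147*b^3 - 49*b^2*m + 3*b*m^2 + m^3 + m^2 - 4*m - 21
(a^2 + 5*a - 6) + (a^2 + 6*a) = 2*a^2 + 11*a - 6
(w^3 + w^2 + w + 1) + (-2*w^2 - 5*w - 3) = w^3 - w^2 - 4*w - 2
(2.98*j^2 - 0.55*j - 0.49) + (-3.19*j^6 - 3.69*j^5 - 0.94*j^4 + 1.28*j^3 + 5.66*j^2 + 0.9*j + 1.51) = -3.19*j^6 - 3.69*j^5 - 0.94*j^4 + 1.28*j^3 + 8.64*j^2 + 0.35*j + 1.02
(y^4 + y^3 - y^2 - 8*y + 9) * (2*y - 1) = 2*y^5 + y^4 - 3*y^3 - 15*y^2 + 26*y - 9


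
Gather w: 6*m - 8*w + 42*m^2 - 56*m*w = 42*m^2 + 6*m + w*(-56*m - 8)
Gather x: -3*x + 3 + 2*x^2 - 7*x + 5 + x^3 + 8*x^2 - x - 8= x^3 + 10*x^2 - 11*x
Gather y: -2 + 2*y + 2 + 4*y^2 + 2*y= 4*y^2 + 4*y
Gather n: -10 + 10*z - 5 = 10*z - 15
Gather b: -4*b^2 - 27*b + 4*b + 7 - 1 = -4*b^2 - 23*b + 6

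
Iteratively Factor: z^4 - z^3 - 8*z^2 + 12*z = (z - 2)*(z^3 + z^2 - 6*z) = z*(z - 2)*(z^2 + z - 6) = z*(z - 2)^2*(z + 3)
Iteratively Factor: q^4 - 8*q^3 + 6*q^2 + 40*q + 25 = (q - 5)*(q^3 - 3*q^2 - 9*q - 5) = (q - 5)*(q + 1)*(q^2 - 4*q - 5) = (q - 5)^2*(q + 1)*(q + 1)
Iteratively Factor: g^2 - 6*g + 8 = (g - 2)*(g - 4)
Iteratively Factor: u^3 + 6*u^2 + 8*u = (u)*(u^2 + 6*u + 8) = u*(u + 2)*(u + 4)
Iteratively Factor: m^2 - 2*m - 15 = (m + 3)*(m - 5)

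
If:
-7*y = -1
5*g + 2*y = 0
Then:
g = -2/35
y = 1/7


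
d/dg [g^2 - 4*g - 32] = 2*g - 4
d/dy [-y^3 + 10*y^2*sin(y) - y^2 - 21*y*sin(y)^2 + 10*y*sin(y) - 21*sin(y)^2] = 10*y^2*cos(y) - 3*y^2 + 20*y*sin(y) - 21*y*sin(2*y) + 10*y*cos(y) - 2*y - 21*sin(y)^2 + 10*sin(y) - 21*sin(2*y)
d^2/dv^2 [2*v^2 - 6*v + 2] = 4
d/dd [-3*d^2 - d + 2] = -6*d - 1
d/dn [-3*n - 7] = -3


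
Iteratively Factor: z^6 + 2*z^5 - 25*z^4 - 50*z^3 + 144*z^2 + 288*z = (z + 2)*(z^5 - 25*z^3 + 144*z) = (z - 3)*(z + 2)*(z^4 + 3*z^3 - 16*z^2 - 48*z) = (z - 3)*(z + 2)*(z + 3)*(z^3 - 16*z) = (z - 3)*(z + 2)*(z + 3)*(z + 4)*(z^2 - 4*z) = z*(z - 3)*(z + 2)*(z + 3)*(z + 4)*(z - 4)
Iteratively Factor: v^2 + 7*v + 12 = (v + 4)*(v + 3)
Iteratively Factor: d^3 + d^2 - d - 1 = (d + 1)*(d^2 - 1) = (d + 1)^2*(d - 1)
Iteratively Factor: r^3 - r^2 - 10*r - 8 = (r - 4)*(r^2 + 3*r + 2) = (r - 4)*(r + 1)*(r + 2)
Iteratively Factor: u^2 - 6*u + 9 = (u - 3)*(u - 3)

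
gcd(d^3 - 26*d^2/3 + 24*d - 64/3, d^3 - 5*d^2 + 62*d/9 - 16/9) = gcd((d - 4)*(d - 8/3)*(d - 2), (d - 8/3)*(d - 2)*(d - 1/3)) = d^2 - 14*d/3 + 16/3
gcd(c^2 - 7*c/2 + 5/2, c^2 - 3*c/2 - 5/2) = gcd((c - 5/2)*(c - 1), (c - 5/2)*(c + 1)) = c - 5/2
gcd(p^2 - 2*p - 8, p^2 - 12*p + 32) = p - 4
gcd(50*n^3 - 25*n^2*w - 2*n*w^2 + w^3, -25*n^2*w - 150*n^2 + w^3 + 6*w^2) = -25*n^2 + w^2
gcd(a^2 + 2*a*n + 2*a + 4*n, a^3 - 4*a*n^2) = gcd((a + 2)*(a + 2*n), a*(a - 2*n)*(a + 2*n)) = a + 2*n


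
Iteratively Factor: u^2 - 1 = (u - 1)*(u + 1)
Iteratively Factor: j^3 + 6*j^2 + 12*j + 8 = (j + 2)*(j^2 + 4*j + 4) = (j + 2)^2*(j + 2)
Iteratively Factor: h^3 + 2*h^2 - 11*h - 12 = (h + 1)*(h^2 + h - 12) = (h + 1)*(h + 4)*(h - 3)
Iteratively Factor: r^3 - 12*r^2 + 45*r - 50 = (r - 5)*(r^2 - 7*r + 10) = (r - 5)^2*(r - 2)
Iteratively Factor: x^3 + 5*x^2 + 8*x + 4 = (x + 1)*(x^2 + 4*x + 4) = (x + 1)*(x + 2)*(x + 2)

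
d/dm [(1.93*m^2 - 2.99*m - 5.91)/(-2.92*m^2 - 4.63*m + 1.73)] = (-17.6667*m^2 - 27.8366*m - 32.536)/(8.5264*m^4 + 27.0392*m^3 + 11.3337*m^2 - 16.0198*m + 2.9929)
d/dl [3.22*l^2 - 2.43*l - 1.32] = 6.44*l - 2.43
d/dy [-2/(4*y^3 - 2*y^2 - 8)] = 2*y*(3*y - 1)/(-2*y^3 + y^2 + 4)^2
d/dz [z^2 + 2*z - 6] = 2*z + 2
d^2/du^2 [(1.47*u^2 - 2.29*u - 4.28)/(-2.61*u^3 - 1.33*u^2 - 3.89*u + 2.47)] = (-20.027574*u^6 + 93.598254*u^5 + 487.113696*u^4 + 81.853496*u^3 + 454.332558*u^2 + 343.549146*u + 183.7206)/(17.779581*u^9 + 27.180279*u^8 + 93.347694*u^7 + 32.895118*u^6 + 87.68274*u^5 - 103.196448*u^4 + 29.959682*u^3 - 87.78627*u^2 + 71.197503*u - 15.069223)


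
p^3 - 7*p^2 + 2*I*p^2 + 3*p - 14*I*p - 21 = (p - 7)*(p - I)*(p + 3*I)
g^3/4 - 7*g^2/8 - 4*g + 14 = (g/4 + 1)*(g - 4)*(g - 7/2)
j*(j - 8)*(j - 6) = j^3 - 14*j^2 + 48*j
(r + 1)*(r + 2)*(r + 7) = r^3 + 10*r^2 + 23*r + 14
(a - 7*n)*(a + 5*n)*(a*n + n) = a^3*n - 2*a^2*n^2 + a^2*n - 35*a*n^3 - 2*a*n^2 - 35*n^3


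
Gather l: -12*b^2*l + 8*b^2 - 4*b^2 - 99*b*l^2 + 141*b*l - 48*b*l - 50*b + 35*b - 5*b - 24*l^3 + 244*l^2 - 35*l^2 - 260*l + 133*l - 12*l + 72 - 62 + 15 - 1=4*b^2 - 20*b - 24*l^3 + l^2*(209 - 99*b) + l*(-12*b^2 + 93*b - 139) + 24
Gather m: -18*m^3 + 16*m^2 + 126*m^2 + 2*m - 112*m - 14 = -18*m^3 + 142*m^2 - 110*m - 14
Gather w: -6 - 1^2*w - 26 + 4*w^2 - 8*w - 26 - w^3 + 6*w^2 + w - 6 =-w^3 + 10*w^2 - 8*w - 64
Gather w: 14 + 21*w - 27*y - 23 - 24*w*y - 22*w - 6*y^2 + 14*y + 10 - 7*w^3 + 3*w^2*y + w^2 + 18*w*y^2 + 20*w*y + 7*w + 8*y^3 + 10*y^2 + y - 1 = -7*w^3 + w^2*(3*y + 1) + w*(18*y^2 - 4*y + 6) + 8*y^3 + 4*y^2 - 12*y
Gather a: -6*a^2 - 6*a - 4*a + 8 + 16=-6*a^2 - 10*a + 24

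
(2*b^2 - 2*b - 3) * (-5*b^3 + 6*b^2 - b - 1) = -10*b^5 + 22*b^4 + b^3 - 18*b^2 + 5*b + 3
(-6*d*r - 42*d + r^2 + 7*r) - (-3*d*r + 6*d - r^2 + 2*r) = -3*d*r - 48*d + 2*r^2 + 5*r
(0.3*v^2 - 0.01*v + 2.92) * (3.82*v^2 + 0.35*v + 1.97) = 1.146*v^4 + 0.0668*v^3 + 11.7419*v^2 + 1.0023*v + 5.7524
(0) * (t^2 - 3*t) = 0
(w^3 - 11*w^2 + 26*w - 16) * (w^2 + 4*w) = w^5 - 7*w^4 - 18*w^3 + 88*w^2 - 64*w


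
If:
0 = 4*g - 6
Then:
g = 3/2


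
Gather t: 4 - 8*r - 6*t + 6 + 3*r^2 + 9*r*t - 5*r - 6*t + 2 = 3*r^2 - 13*r + t*(9*r - 12) + 12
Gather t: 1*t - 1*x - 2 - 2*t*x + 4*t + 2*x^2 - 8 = t*(5 - 2*x) + 2*x^2 - x - 10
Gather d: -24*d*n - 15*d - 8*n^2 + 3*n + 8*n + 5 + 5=d*(-24*n - 15) - 8*n^2 + 11*n + 10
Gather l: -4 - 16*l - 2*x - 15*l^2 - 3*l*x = -15*l^2 + l*(-3*x - 16) - 2*x - 4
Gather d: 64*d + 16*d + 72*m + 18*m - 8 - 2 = 80*d + 90*m - 10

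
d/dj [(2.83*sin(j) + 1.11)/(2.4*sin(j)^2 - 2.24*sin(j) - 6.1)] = (-5.328*sin(j) + 3.396*cos(2*j) - 18.1726)*cos(j)/(-2.4*sin(j)^2 + 2.24*sin(j) + 6.1)^2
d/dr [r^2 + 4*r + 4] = 2*r + 4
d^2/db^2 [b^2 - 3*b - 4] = 2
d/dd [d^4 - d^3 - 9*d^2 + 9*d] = 4*d^3 - 3*d^2 - 18*d + 9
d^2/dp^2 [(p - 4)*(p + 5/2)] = 2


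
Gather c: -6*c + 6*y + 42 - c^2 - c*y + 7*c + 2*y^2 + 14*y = -c^2 + c*(1 - y) + 2*y^2 + 20*y + 42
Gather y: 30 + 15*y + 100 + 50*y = 65*y + 130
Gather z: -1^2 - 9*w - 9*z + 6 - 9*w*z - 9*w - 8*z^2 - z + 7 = -18*w - 8*z^2 + z*(-9*w - 10) + 12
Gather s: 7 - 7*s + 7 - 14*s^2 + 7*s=14 - 14*s^2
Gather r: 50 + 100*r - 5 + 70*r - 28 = 170*r + 17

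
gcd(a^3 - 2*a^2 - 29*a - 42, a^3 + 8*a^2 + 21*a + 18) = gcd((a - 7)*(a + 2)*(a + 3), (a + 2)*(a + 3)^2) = a^2 + 5*a + 6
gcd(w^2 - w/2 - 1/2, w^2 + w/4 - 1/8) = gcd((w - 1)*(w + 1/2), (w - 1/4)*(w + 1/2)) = w + 1/2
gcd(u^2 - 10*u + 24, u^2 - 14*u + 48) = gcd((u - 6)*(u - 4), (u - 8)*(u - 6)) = u - 6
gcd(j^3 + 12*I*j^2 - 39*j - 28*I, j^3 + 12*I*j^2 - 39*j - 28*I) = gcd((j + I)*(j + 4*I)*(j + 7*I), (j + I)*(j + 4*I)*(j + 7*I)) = j^3 + 12*I*j^2 - 39*j - 28*I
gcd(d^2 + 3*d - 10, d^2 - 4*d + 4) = d - 2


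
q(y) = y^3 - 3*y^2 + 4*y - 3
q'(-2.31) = 33.87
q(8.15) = 371.68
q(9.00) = 519.00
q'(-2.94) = 47.57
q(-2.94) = -66.10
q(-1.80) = -25.75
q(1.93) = 0.73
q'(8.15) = 154.37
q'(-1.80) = 24.52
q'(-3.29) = 56.21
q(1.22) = -0.77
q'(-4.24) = 83.37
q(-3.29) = -84.24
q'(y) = 3*y^2 - 6*y + 4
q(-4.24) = -150.12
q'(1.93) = 3.59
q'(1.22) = 1.15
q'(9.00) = 193.00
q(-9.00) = -1011.00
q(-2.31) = -40.57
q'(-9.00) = 301.00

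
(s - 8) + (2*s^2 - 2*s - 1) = 2*s^2 - s - 9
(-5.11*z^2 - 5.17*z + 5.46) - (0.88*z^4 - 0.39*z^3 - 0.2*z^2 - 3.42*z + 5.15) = -0.88*z^4 + 0.39*z^3 - 4.91*z^2 - 1.75*z + 0.31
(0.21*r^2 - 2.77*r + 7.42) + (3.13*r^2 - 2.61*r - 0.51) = 3.34*r^2 - 5.38*r + 6.91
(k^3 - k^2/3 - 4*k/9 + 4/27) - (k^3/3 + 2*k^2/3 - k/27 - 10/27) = 2*k^3/3 - k^2 - 11*k/27 + 14/27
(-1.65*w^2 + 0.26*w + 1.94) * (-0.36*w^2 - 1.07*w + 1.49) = 0.594*w^4 + 1.6719*w^3 - 3.4351*w^2 - 1.6884*w + 2.8906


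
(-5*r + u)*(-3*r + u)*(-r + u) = -15*r^3 + 23*r^2*u - 9*r*u^2 + u^3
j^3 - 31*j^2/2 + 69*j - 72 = (j - 8)*(j - 6)*(j - 3/2)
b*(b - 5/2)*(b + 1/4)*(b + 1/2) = b^4 - 7*b^3/4 - 7*b^2/4 - 5*b/16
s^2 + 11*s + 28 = (s + 4)*(s + 7)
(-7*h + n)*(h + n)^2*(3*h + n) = -21*h^4 - 46*h^3*n - 28*h^2*n^2 - 2*h*n^3 + n^4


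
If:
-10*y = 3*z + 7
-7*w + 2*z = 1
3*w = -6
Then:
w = -2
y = 5/4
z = -13/2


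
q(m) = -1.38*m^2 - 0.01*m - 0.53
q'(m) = -2.76*m - 0.01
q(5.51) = -42.48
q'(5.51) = -15.22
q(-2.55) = -9.48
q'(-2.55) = 7.03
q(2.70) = -10.62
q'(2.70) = -7.46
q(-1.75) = -4.74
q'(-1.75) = 4.82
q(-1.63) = -4.18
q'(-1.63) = 4.49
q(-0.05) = -0.53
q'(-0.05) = 0.13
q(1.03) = -2.00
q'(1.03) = -2.85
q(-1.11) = -2.22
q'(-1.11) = 3.05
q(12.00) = -199.37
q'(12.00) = -33.13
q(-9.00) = -112.22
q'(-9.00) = 24.83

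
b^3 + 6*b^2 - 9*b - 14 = (b - 2)*(b + 1)*(b + 7)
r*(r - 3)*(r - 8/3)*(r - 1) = r^4 - 20*r^3/3 + 41*r^2/3 - 8*r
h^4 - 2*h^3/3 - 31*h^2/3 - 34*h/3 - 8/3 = (h - 4)*(h + 1/3)*(h + 1)*(h + 2)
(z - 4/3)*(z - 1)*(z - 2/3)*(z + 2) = z^4 - z^3 - 28*z^2/9 + 44*z/9 - 16/9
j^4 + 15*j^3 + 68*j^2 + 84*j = j*(j + 2)*(j + 6)*(j + 7)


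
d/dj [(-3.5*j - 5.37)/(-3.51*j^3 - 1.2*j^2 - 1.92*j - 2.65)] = (12.285*j^3 + 4.2*j^2 + 6.72*j - (3.5*j + 5.37)*(10.53*j^2 + 2.4*j + 1.92) + 9.275)/(3.51*j^3 + 1.2*j^2 + 1.92*j + 2.65)^2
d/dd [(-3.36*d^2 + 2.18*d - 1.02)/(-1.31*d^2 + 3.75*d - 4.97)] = (-9.7442*d^2 + 30.726*d - 7.0096)/(1.7161*d^4 - 9.825*d^3 + 27.0839*d^2 - 37.275*d + 24.7009)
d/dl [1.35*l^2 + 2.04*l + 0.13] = 2.7*l + 2.04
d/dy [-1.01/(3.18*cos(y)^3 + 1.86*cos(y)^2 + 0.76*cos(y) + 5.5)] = (9.6354*sin(y)^2 - 3.7572*cos(y) - 10.403)*sin(y)/(3.18*cos(y)^3 + 1.86*cos(y)^2 + 0.76*cos(y) + 5.5)^2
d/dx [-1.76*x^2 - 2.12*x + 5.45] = -3.52*x - 2.12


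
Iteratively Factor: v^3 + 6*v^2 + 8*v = (v + 2)*(v^2 + 4*v) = (v + 2)*(v + 4)*(v)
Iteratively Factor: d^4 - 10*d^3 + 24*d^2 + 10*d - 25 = (d - 1)*(d^3 - 9*d^2 + 15*d + 25) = (d - 5)*(d - 1)*(d^2 - 4*d - 5) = (d - 5)*(d - 1)*(d + 1)*(d - 5)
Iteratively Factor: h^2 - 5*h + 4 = (h - 4)*(h - 1)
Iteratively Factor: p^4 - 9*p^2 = (p + 3)*(p^3 - 3*p^2) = p*(p + 3)*(p^2 - 3*p) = p*(p - 3)*(p + 3)*(p)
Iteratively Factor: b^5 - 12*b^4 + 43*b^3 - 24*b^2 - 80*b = (b - 4)*(b^4 - 8*b^3 + 11*b^2 + 20*b) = (b - 4)^2*(b^3 - 4*b^2 - 5*b) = (b - 4)^2*(b + 1)*(b^2 - 5*b) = (b - 5)*(b - 4)^2*(b + 1)*(b)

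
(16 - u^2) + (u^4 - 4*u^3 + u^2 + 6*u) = u^4 - 4*u^3 + 6*u + 16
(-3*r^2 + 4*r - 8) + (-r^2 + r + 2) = -4*r^2 + 5*r - 6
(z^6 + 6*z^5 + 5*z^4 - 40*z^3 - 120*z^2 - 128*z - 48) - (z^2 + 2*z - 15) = z^6 + 6*z^5 + 5*z^4 - 40*z^3 - 121*z^2 - 130*z - 33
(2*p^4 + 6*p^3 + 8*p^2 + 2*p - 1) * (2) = 4*p^4 + 12*p^3 + 16*p^2 + 4*p - 2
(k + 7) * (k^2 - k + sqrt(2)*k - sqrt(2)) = k^3 + sqrt(2)*k^2 + 6*k^2 - 7*k + 6*sqrt(2)*k - 7*sqrt(2)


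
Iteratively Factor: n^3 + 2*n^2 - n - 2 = (n + 2)*(n^2 - 1) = (n + 1)*(n + 2)*(n - 1)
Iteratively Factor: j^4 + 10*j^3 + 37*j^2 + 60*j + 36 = (j + 3)*(j^3 + 7*j^2 + 16*j + 12) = (j + 2)*(j + 3)*(j^2 + 5*j + 6) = (j + 2)^2*(j + 3)*(j + 3)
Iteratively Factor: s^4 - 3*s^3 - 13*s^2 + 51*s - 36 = (s + 4)*(s^3 - 7*s^2 + 15*s - 9) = (s - 3)*(s + 4)*(s^2 - 4*s + 3) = (s - 3)^2*(s + 4)*(s - 1)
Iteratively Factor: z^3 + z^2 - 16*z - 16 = (z + 4)*(z^2 - 3*z - 4) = (z + 1)*(z + 4)*(z - 4)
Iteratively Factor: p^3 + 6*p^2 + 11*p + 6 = (p + 2)*(p^2 + 4*p + 3) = (p + 2)*(p + 3)*(p + 1)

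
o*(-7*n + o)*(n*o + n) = -7*n^2*o^2 - 7*n^2*o + n*o^3 + n*o^2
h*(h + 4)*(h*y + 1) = h^3*y + 4*h^2*y + h^2 + 4*h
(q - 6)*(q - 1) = q^2 - 7*q + 6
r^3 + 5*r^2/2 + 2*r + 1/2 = (r + 1/2)*(r + 1)^2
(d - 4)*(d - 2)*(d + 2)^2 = d^4 - 2*d^3 - 12*d^2 + 8*d + 32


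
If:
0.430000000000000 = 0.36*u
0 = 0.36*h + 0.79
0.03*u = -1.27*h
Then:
No Solution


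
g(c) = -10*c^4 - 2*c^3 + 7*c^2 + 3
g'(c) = -40*c^3 - 6*c^2 + 14*c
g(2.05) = -161.42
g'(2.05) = -341.12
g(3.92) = -2371.17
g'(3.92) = -2446.77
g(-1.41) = -17.00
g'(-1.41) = 80.46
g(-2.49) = -307.14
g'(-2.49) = 545.47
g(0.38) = 3.69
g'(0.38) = 2.26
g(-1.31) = -9.94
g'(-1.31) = 61.29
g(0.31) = 3.52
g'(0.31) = 2.57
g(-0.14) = 3.14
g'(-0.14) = -1.97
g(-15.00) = -497922.00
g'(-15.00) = 133440.00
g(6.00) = -13137.00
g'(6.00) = -8772.00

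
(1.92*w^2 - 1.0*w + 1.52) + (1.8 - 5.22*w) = 1.92*w^2 - 6.22*w + 3.32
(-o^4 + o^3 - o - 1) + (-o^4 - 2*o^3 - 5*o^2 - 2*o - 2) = -2*o^4 - o^3 - 5*o^2 - 3*o - 3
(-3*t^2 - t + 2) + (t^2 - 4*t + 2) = -2*t^2 - 5*t + 4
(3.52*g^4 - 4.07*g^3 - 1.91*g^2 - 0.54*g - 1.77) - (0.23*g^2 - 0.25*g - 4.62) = 3.52*g^4 - 4.07*g^3 - 2.14*g^2 - 0.29*g + 2.85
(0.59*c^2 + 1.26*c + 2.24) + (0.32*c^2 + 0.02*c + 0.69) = 0.91*c^2 + 1.28*c + 2.93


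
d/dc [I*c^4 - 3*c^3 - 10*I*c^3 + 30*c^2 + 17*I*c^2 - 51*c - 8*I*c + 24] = 4*I*c^3 + c^2*(-9 - 30*I) + c*(60 + 34*I) - 51 - 8*I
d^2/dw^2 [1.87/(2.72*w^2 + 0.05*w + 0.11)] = (-27.670016*w^2 - 0.50864*w + 1.87*(5.44*w + 0.05)*(10.88*w + 0.1) - 1.119008)/(2.72*w^2 + 0.05*w + 0.11)^3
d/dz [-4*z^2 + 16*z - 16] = 16 - 8*z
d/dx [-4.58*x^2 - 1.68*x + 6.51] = -9.16*x - 1.68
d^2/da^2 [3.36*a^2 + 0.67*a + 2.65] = 6.72000000000000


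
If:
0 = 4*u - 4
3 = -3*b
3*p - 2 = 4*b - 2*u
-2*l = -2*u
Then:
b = -1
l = 1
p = -4/3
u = 1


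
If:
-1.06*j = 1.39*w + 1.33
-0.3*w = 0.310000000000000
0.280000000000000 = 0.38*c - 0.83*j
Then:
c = 0.96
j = 0.10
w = -1.03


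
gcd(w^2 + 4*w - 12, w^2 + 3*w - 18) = w + 6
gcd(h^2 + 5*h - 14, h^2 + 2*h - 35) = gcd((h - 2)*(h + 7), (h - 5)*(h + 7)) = h + 7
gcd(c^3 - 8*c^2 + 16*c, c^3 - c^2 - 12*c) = c^2 - 4*c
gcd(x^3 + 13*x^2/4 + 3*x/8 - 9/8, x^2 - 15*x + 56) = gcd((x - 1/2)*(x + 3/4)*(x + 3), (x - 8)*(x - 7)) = 1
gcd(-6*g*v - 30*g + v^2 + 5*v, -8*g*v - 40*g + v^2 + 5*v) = v + 5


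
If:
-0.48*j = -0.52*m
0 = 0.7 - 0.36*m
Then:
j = 2.11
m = 1.94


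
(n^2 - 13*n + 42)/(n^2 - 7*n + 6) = (n - 7)/(n - 1)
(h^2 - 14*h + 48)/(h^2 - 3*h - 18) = (h - 8)/(h + 3)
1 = 1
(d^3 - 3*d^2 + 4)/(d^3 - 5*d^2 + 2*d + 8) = (d - 2)/(d - 4)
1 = 1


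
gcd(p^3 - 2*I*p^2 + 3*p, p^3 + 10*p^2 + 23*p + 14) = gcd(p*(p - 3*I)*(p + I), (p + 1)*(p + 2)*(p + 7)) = 1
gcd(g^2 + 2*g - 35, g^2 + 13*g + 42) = g + 7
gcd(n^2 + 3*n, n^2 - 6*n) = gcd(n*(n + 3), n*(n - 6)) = n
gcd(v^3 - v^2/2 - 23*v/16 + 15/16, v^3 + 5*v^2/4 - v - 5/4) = v^2 + v/4 - 5/4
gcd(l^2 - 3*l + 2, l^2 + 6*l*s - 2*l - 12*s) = l - 2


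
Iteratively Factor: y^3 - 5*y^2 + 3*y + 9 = (y + 1)*(y^2 - 6*y + 9) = (y - 3)*(y + 1)*(y - 3)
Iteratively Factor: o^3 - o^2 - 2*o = (o + 1)*(o^2 - 2*o) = (o - 2)*(o + 1)*(o)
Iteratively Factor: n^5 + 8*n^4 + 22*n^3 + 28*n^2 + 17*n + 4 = (n + 4)*(n^4 + 4*n^3 + 6*n^2 + 4*n + 1) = (n + 1)*(n + 4)*(n^3 + 3*n^2 + 3*n + 1) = (n + 1)^2*(n + 4)*(n^2 + 2*n + 1) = (n + 1)^3*(n + 4)*(n + 1)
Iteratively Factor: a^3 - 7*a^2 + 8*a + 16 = (a + 1)*(a^2 - 8*a + 16) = (a - 4)*(a + 1)*(a - 4)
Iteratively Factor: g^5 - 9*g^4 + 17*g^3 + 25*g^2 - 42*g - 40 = (g + 1)*(g^4 - 10*g^3 + 27*g^2 - 2*g - 40) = (g - 2)*(g + 1)*(g^3 - 8*g^2 + 11*g + 20) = (g - 2)*(g + 1)^2*(g^2 - 9*g + 20) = (g - 5)*(g - 2)*(g + 1)^2*(g - 4)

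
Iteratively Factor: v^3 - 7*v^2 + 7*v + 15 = (v - 3)*(v^2 - 4*v - 5) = (v - 3)*(v + 1)*(v - 5)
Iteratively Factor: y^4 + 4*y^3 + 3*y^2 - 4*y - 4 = (y + 2)*(y^3 + 2*y^2 - y - 2) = (y - 1)*(y + 2)*(y^2 + 3*y + 2) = (y - 1)*(y + 1)*(y + 2)*(y + 2)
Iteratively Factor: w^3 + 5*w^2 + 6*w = (w)*(w^2 + 5*w + 6) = w*(w + 2)*(w + 3)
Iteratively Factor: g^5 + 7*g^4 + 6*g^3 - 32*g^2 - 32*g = (g + 4)*(g^4 + 3*g^3 - 6*g^2 - 8*g) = (g + 1)*(g + 4)*(g^3 + 2*g^2 - 8*g) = (g - 2)*(g + 1)*(g + 4)*(g^2 + 4*g) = (g - 2)*(g + 1)*(g + 4)^2*(g)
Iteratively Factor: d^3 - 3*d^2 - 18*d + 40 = (d - 5)*(d^2 + 2*d - 8) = (d - 5)*(d + 4)*(d - 2)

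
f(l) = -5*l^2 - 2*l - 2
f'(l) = -10*l - 2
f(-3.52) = -56.91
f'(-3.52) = 33.20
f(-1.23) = -7.10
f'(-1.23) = 10.30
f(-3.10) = -43.85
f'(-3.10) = 29.00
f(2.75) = -45.31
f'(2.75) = -29.50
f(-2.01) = -18.18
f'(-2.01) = 18.10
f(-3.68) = -62.35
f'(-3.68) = 34.80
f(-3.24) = -48.01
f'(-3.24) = 30.40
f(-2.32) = -24.27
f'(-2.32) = 21.20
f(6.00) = -194.00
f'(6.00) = -62.00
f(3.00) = -53.00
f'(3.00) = -32.00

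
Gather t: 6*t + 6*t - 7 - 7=12*t - 14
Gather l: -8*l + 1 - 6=-8*l - 5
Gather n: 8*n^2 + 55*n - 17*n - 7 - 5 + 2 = 8*n^2 + 38*n - 10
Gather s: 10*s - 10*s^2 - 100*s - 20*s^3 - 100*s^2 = -20*s^3 - 110*s^2 - 90*s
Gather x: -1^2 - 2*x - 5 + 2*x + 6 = 0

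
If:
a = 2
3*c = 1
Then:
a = 2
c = 1/3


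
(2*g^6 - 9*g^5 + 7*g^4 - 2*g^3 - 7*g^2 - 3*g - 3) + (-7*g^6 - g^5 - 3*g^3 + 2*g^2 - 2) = -5*g^6 - 10*g^5 + 7*g^4 - 5*g^3 - 5*g^2 - 3*g - 5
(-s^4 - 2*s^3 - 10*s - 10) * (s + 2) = -s^5 - 4*s^4 - 4*s^3 - 10*s^2 - 30*s - 20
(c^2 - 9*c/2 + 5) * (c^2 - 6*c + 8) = c^4 - 21*c^3/2 + 40*c^2 - 66*c + 40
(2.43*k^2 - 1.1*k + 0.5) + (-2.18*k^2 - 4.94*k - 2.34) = 0.25*k^2 - 6.04*k - 1.84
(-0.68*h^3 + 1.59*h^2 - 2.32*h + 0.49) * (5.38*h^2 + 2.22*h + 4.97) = -3.6584*h^5 + 7.0446*h^4 - 12.3314*h^3 + 5.3881*h^2 - 10.4426*h + 2.4353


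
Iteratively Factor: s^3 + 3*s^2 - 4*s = (s - 1)*(s^2 + 4*s) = (s - 1)*(s + 4)*(s)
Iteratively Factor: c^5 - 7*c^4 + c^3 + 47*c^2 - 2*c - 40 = (c - 1)*(c^4 - 6*c^3 - 5*c^2 + 42*c + 40) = (c - 1)*(c + 1)*(c^3 - 7*c^2 + 2*c + 40) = (c - 5)*(c - 1)*(c + 1)*(c^2 - 2*c - 8) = (c - 5)*(c - 1)*(c + 1)*(c + 2)*(c - 4)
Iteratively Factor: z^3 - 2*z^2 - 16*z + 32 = (z + 4)*(z^2 - 6*z + 8) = (z - 2)*(z + 4)*(z - 4)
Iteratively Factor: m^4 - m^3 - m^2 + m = (m - 1)*(m^3 - m) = (m - 1)*(m + 1)*(m^2 - m) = m*(m - 1)*(m + 1)*(m - 1)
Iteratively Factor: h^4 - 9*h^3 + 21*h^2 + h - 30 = (h + 1)*(h^3 - 10*h^2 + 31*h - 30) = (h - 5)*(h + 1)*(h^2 - 5*h + 6) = (h - 5)*(h - 3)*(h + 1)*(h - 2)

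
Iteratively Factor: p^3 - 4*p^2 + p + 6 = (p + 1)*(p^2 - 5*p + 6) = (p - 2)*(p + 1)*(p - 3)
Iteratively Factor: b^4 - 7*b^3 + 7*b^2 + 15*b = (b - 3)*(b^3 - 4*b^2 - 5*b) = b*(b - 3)*(b^2 - 4*b - 5) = b*(b - 3)*(b + 1)*(b - 5)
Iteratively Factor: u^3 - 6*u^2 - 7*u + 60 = (u - 4)*(u^2 - 2*u - 15) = (u - 5)*(u - 4)*(u + 3)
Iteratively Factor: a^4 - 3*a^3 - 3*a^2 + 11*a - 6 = (a - 3)*(a^3 - 3*a + 2) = (a - 3)*(a - 1)*(a^2 + a - 2) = (a - 3)*(a - 1)*(a + 2)*(a - 1)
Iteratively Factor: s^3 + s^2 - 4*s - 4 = (s + 2)*(s^2 - s - 2) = (s - 2)*(s + 2)*(s + 1)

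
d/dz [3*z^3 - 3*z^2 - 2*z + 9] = 9*z^2 - 6*z - 2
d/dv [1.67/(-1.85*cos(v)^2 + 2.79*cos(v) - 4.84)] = (4.6593 - 6.179*cos(v))*sin(v)/(1.85*cos(v)^2 - 2.79*cos(v) + 4.84)^2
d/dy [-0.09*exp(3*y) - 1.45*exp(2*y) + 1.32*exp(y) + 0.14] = (-0.27*exp(2*y) - 2.9*exp(y) + 1.32)*exp(y)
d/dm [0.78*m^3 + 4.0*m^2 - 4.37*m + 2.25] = 2.34*m^2 + 8.0*m - 4.37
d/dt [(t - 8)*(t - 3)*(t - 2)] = 3*t^2 - 26*t + 46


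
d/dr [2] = 0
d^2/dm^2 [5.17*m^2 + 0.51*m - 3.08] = 10.3400000000000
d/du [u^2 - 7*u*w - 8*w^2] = 2*u - 7*w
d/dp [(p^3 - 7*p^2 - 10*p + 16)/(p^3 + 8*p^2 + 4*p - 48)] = (15*p^4 + 28*p^3 - 140*p^2 + 416*p + 416)/(p^6 + 16*p^5 + 72*p^4 - 32*p^3 - 752*p^2 - 384*p + 2304)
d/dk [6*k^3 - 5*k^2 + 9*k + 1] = 18*k^2 - 10*k + 9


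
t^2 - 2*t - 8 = (t - 4)*(t + 2)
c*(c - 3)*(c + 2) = c^3 - c^2 - 6*c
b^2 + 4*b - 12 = (b - 2)*(b + 6)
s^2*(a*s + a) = a*s^3 + a*s^2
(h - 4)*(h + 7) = h^2 + 3*h - 28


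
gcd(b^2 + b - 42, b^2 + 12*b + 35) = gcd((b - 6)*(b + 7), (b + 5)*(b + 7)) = b + 7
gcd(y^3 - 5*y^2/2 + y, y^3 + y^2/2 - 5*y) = y^2 - 2*y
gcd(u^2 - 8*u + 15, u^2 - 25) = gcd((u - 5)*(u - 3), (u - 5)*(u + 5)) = u - 5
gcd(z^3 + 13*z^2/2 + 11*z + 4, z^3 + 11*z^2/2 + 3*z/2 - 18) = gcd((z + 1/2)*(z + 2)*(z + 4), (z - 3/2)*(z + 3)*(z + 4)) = z + 4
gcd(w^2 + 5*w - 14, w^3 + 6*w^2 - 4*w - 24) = w - 2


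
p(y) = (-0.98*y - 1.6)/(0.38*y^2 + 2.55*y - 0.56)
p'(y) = (-0.98*y - 1.6)*(-0.76*y - 2.55)/(0.38*y^2 + 2.55*y - 0.56)^2 - 0.98/(0.38*y^2 + 2.55*y - 0.56)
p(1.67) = -0.68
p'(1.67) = 0.34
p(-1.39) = 0.07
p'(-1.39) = 0.32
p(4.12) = -0.34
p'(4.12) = 0.06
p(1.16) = -0.94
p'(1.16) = 0.77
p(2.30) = -0.53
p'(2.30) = 0.18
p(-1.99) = -0.08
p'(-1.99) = 0.22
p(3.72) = -0.37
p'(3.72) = 0.07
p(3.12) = -0.42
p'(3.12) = 0.10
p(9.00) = -0.20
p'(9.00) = 0.02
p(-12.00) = 0.43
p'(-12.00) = 0.08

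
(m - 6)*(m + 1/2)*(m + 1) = m^3 - 9*m^2/2 - 17*m/2 - 3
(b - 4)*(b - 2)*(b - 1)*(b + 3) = b^4 - 4*b^3 - 7*b^2 + 34*b - 24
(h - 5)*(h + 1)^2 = h^3 - 3*h^2 - 9*h - 5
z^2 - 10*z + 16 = (z - 8)*(z - 2)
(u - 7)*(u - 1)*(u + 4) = u^3 - 4*u^2 - 25*u + 28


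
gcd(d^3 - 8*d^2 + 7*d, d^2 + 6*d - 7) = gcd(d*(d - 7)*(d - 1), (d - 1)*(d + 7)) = d - 1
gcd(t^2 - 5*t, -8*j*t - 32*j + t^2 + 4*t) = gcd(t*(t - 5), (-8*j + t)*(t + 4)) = 1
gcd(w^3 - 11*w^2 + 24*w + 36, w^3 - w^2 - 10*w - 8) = w + 1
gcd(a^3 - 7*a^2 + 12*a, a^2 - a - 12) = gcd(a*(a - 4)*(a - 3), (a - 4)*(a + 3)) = a - 4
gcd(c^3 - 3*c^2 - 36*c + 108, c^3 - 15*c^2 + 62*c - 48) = c - 6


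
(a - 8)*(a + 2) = a^2 - 6*a - 16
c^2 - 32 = (c - 4*sqrt(2))*(c + 4*sqrt(2))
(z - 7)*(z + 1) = z^2 - 6*z - 7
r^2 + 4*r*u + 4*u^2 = (r + 2*u)^2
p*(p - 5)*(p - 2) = p^3 - 7*p^2 + 10*p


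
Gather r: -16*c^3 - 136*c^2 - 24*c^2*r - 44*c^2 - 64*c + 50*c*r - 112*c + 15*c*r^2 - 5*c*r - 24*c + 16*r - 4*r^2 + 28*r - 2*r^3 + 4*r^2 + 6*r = -16*c^3 - 180*c^2 + 15*c*r^2 - 200*c - 2*r^3 + r*(-24*c^2 + 45*c + 50)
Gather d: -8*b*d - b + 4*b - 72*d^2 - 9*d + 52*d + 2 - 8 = 3*b - 72*d^2 + d*(43 - 8*b) - 6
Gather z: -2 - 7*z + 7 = 5 - 7*z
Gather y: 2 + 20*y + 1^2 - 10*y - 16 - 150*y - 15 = -140*y - 28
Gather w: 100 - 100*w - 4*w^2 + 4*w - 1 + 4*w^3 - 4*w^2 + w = 4*w^3 - 8*w^2 - 95*w + 99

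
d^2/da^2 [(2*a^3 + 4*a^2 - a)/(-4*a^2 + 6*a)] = -38/(8*a^3 - 36*a^2 + 54*a - 27)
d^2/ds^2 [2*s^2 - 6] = 4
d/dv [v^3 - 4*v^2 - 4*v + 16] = 3*v^2 - 8*v - 4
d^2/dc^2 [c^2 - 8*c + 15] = 2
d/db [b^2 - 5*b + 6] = 2*b - 5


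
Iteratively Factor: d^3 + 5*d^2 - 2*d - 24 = (d + 3)*(d^2 + 2*d - 8) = (d - 2)*(d + 3)*(d + 4)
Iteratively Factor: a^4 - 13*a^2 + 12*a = (a - 1)*(a^3 + a^2 - 12*a) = (a - 1)*(a + 4)*(a^2 - 3*a) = a*(a - 1)*(a + 4)*(a - 3)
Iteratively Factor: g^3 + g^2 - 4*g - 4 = (g - 2)*(g^2 + 3*g + 2) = (g - 2)*(g + 2)*(g + 1)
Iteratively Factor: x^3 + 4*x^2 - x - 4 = (x - 1)*(x^2 + 5*x + 4) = (x - 1)*(x + 4)*(x + 1)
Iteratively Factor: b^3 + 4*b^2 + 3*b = (b)*(b^2 + 4*b + 3) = b*(b + 3)*(b + 1)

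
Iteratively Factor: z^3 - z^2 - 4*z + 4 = (z - 1)*(z^2 - 4) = (z - 2)*(z - 1)*(z + 2)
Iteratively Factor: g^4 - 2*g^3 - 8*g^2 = (g - 4)*(g^3 + 2*g^2) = (g - 4)*(g + 2)*(g^2) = g*(g - 4)*(g + 2)*(g)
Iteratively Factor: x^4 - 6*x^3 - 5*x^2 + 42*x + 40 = (x - 4)*(x^3 - 2*x^2 - 13*x - 10) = (x - 4)*(x + 1)*(x^2 - 3*x - 10) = (x - 5)*(x - 4)*(x + 1)*(x + 2)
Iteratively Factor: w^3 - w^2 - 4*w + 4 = (w - 1)*(w^2 - 4) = (w - 1)*(w + 2)*(w - 2)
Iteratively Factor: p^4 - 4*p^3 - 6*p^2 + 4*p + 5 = (p - 5)*(p^3 + p^2 - p - 1) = (p - 5)*(p - 1)*(p^2 + 2*p + 1) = (p - 5)*(p - 1)*(p + 1)*(p + 1)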